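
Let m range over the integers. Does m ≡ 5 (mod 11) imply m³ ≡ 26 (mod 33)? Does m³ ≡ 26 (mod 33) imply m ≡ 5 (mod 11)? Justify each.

The forward direction fails; the converse holds.

[⇐] The residues r modulo 33 with r³ ≡ 26 (mod 33) are exactly {5}, and each is ≡ 5 (mod 11).

[⇒] This fails: take m = 16. Then 16 ≡ 5 (mod 11), but 16³ = 4096 ≡ 4 (mod 33), not 26.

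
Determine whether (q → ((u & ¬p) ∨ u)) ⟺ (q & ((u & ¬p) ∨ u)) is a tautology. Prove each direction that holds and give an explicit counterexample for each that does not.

(⟹) This fails. Under u = F, q = F, p = F, the left side is true but the right side is false.

(⟸) Assume the antecedent. If u is true, q → ((u & ¬p) ∨ u) reduces to true regardless of the other variables. If u is false, the antecedent cannot hold. Either way q → ((u & ¬p) ∨ u) holds.

(⇒) fails; (⇐) holds.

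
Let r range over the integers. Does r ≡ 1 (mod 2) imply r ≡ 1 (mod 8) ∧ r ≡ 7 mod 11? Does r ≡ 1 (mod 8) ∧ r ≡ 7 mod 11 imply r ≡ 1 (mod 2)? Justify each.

(⇒) This fails: r = 1 gives 1 ≡ 1 (mod 2) but 1 ≡ 1 (mod 11), so the conjunction on the right does not hold.

(⇐) Conversely, if r ≡ 1 (mod 8) and r ≡ 7 (mod 11), then by the Chinese remainder theorem r ≡ 73 (mod 88). Since 73 ≡ 1 (mod 2) and 2 ∣ 88, we get r ≡ 1 (mod 2).

Only the reverse direction holds.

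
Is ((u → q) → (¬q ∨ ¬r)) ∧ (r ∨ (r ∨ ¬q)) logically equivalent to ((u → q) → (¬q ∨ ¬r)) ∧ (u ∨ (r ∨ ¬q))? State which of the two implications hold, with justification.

Only the forward direction holds.

(⟸) This fails. Under r = F, q = T, u = T, the left side is false but the right side is true.

(⟹) Assume the antecedent. If r is true, the antecedent forces (r = T, q = F, u = F) or (r = T, q = F, u = T), and the consequent holds there. If r is false, the antecedent forces (r = F, q = F, u = F) or (r = F, q = F, u = T), and the consequent holds there. Either way the consequent holds.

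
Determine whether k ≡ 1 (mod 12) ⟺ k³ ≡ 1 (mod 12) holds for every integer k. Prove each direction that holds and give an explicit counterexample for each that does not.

The biconditional holds.

(⟹) Suppose k ≡ 1 (mod 12). Write k = 12j + 1. Then (12j + 1)³ = 1728j³ + 432j² + 36j + 1 = 12(144j³ + 36j² + 3j) + 1, so k³ ≡ 1 (mod 12).

(⟸) Conversely, suppose k³ ≡ 1 (mod 12). The only residue r in {0, …, 11} with r³ ≡ 1 (mod 12) is r = 1, so k ≡ 1 (mod 12).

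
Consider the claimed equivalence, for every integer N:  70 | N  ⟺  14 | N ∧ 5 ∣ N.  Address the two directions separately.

(⟸) Suppose 14 ∣ N and 5 ∣ N. Any common multiple of 14 and 5 is a multiple of their lcm; here gcd(14, 5) = 1, so lcm(14, 5) = 14·5 = 70, so 70 ∣ N.

(⟹) If 70 ∣ N, write N = 70q. Since 70 = 5·14, N = 14·(5q), so 14 ∣ N; and since 70 = 14·5, N = 5·(14q), so 5 ∣ N.

Both directions hold; the statement is true.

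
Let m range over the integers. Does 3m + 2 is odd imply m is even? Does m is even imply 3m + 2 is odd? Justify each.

(⇒) This fails: m = 7 gives 3m + 2 = 23, which is odd, but 7 is odd, not even.

(⇐) This also fails: m = 0 is even, but 3m + 2 = 2 is even, not odd.

(⇒) fails and (⇐) fails.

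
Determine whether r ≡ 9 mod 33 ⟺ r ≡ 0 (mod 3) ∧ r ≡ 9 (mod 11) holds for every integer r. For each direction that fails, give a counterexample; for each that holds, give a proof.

Equivalent; both directions hold.

(⟹) Suppose r ≡ 9 (mod 33); write r = 33j + 9. Since 3 ∣ 33, reducing mod 3 gives r ≡ 9 ≡ 0 (mod 3); since 11 ∣ 33, reducing mod 11 gives r ≡ 9 (mod 11).

(⟸) Conversely, if r ≡ 0 (mod 3) and r ≡ 9 (mod 11), then by the Chinese remainder theorem r ≡ 9 (mod 33). This is exactly r ≡ 9 (mod 33).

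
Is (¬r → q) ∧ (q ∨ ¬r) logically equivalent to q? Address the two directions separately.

(⟹) Assume the antecedent. If r is true, the antecedent forces (r = T, q = T), and q holds there. If r is false, the antecedent forces (r = F, q = T), and q holds there. Either way q holds.

(⟸) Assume the antecedent. If r is true, the antecedent forces (r = T, q = T), and (¬r → q) ∧ (q ∨ ¬r) holds there. If r is false, the antecedent forces (r = F, q = T), and (¬r → q) ∧ (q ∨ ¬r) holds there. Either way (¬r → q) ∧ (q ∨ ¬r) holds.

Equivalent; both directions hold.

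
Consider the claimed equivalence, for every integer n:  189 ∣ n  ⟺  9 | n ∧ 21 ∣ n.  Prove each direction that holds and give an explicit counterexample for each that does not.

(⟸) This fails: take n = 63. Both 9 ∣ 63 and 21 ∣ 63, yet 63 is not a multiple of 189 (since 63 = 0·189 + 63), so 189 ∤ 63.

(⟹) If 189 ∣ n, write n = 189q. Since 189 = 21·9, n = 9·(21q), so 9 ∣ n; and since 189 = 9·21, n = 21·(9q), so 21 ∣ n.

Only the forward direction holds.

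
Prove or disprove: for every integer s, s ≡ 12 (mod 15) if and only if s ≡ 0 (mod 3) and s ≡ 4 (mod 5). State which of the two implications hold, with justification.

(⇒) This fails: s = 12 gives 12 ≡ 12 (mod 15) but 12 ≡ 2 (mod 5), so the conjunction on the right does not hold.

(⇐) This fails: s = 9 satisfies both congruences on the right (9 ≡ 0 mod 3 and 9 ≡ 4 mod 5) yet 9 ≡ 9 (mod 15), not 12.

Both directions fail.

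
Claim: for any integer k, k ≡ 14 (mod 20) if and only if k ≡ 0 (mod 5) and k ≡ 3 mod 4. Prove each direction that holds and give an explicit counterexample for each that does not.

(⇒) fails and (⇐) fails.

(→) This fails: k = 14 gives 14 ≡ 14 (mod 20) but 14 ≡ 4 (mod 5), so the conjunction on the right does not hold.

(←) This fails: k = 15 satisfies both congruences on the right (15 ≡ 0 mod 5 and 15 ≡ 3 mod 4) yet 15 ≡ 15 (mod 20), not 14.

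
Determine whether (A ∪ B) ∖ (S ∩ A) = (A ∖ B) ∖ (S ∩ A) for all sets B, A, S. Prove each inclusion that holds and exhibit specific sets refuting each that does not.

Only the reverse inclusion holds.

(⟸) Let x ∈ (A ∖ B) ∖ (S ∩ A). Then x ∈ A and x ∉ B, S, from which x ∈ (A ∪ B) ∖ (S ∩ A).

(⟹) This inclusion fails. Take B = {1}, A = ∅, S = ∅; then 1 ∈ (A ∪ B) ∖ (S ∩ A) but 1 ∉ (A ∖ B) ∖ (S ∩ A).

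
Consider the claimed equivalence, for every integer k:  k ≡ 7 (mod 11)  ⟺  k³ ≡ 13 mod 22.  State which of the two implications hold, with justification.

(→) This fails: take k = 18. Then 18 ≡ 7 (mod 11), but 18³ = 5832 ≡ 2 (mod 22), not 13.

(←) Conversely, the residues r modulo 22 with r³ ≡ 13 (mod 22) are exactly {7}, and each is ≡ 7 (mod 11).

The forward direction fails; the converse holds.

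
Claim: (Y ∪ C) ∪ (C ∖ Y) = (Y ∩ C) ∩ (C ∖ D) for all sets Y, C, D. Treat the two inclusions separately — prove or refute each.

The sets are not equal: only the reverse inclusion holds.

(⊇) Let x ∈ (Y ∩ C) ∩ (C ∖ D). Then x ∈ Y ∩ C and x ∉ D, from which x ∈ (Y ∪ C) ∪ (C ∖ Y).

(⊆) This inclusion fails. Take Y = {1}, C = ∅, D = ∅; then 1 ∈ (Y ∪ C) ∪ (C ∖ Y) but 1 ∉ (Y ∩ C) ∩ (C ∖ D).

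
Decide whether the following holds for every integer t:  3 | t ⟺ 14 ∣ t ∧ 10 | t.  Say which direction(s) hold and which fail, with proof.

Forward direction. This fails: take t = 3. Certainly 3 ∣ 3, but 14 ∤ 3.

Converse. This fails: take t = 70. Both 14 ∣ 70 and 10 ∣ 70, yet 70 is not a multiple of 3 (since 70 = 23·3 + 1), so 3 ∤ 70.

Both directions fail.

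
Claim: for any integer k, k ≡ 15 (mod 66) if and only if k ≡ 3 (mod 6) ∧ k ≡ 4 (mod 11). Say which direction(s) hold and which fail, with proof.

Both directions hold; the statement is true.

(→) Suppose k ≡ 15 (mod 66); write k = 66j + 15. Since 6 ∣ 66, reducing mod 6 gives k ≡ 15 ≡ 3 (mod 6); since 11 ∣ 66, reducing mod 11 gives k ≡ 15 ≡ 4 (mod 11).

(←) Conversely, if k ≡ 3 (mod 6) and k ≡ 4 (mod 11), then by the Chinese remainder theorem k ≡ 15 (mod 66). This is exactly k ≡ 15 (mod 66).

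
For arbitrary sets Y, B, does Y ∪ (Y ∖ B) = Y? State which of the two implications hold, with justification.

Both inclusions hold; the sets are equal.

(⟹) Let x ∈ Y ∪ (Y ∖ B). Then either x ∈ Y and x ∉ B; or x ∈ Y ∩ B. In each case x ∈ Y, so Y ∪ (Y ∖ B) ⊆ Y.

(⟸) Let x ∈ Y. Then either x ∈ Y and x ∉ B; or x ∈ Y ∩ B. In each case x ∈ Y ∪ (Y ∖ B), so Y ⊆ Y ∪ (Y ∖ B).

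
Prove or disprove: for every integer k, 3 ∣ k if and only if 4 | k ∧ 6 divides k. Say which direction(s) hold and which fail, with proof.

(⟹) This fails: take k = 3. Certainly 3 ∣ 3, but 4 ∤ 3.

(⟸) Suppose 4 ∣ k and 6 ∣ k. Any common multiple of 4 and 6 is a multiple of their lcm; here lcm(4, 6) = 4·6/gcd(4, 6) = 24/2 = 12, so 12 ∣ k. Since 3 ∣ 12, it follows that 3 ∣ k.

Only the converse holds.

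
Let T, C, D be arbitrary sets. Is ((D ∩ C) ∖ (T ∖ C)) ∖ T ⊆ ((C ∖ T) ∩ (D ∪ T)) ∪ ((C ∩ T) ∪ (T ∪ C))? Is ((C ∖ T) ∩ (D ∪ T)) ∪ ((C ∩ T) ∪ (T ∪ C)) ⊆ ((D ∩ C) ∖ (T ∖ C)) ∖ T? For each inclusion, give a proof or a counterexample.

(⊆) holds; (⊇) fails.

(⊆) Let x ∈ ((D ∩ C) ∖ (T ∖ C)) ∖ T. Then x ∈ C ∩ D and x ∉ T, from which x ∈ ((C ∖ T) ∩ (D ∪ T)) ∪ ((C ∩ T) ∪ (T ∪ C)).

(⊇) This inclusion fails. Take T = {1}, C = ∅, D = ∅; then 1 ∈ ((C ∖ T) ∩ (D ∪ T)) ∪ ((C ∩ T) ∪ (T ∪ C)) but 1 ∉ ((D ∩ C) ∖ (T ∖ C)) ∖ T.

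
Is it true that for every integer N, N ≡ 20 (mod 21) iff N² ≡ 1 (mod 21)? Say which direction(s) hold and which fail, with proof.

Forward direction. Suppose N ≡ 20 (mod 21). Write N = 21j + 20. Then (21j + 20)² = 441j² + 840j + 400 = 21(21j² + 40j + 19) + 1, so N² ≡ 1 (mod 21).

Converse. This fails: take N = 1. Then 1² = 1 ≡ 1 (mod 21), yet 1 ≡ 1 (mod 21), not 20.

Only the forward direction holds.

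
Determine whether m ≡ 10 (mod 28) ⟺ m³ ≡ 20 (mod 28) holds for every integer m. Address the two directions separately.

[⇒] Suppose m ≡ 10 (mod 28). Write m = 28j + 10. Then (28j + 10)³ = 21952j³ + 23520j² + 8400j + 1000 = 28(784j³ + 840j² + 300j + 35) + 20, so m³ ≡ 20 (mod 28).

[⇐] This fails: take m = 6. Then 6³ = 216 ≡ 20 (mod 28), yet 6 ≡ 6 (mod 28), not 10.

Only the forward implication holds.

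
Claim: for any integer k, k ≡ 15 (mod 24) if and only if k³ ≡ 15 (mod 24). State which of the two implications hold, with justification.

Forward direction. Suppose k ≡ 15 (mod 24). Write k = 24j + 15. Then (24j + 15)³ = 13824j³ + 25920j² + 16200j + 3375 = 24(576j³ + 1080j² + 675j + 140) + 15, so k³ ≡ 15 (mod 24).

Converse. Suppose k³ ≡ 15 (mod 24). The only residue r in {0, …, 23} with r³ ≡ 15 (mod 24) is r = 15, so k ≡ 15 (mod 24).

Equivalent; both directions hold.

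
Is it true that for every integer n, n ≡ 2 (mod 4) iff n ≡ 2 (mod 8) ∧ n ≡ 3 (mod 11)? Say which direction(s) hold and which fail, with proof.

(⟹) This fails: n = 2 gives 2 ≡ 2 (mod 4) but 2 ≡ 2 (mod 11), so the conjunction on the right does not hold.

(⟸) Conversely, if n ≡ 2 (mod 8) and n ≡ 3 (mod 11), then by the Chinese remainder theorem n ≡ 58 (mod 88). Since 58 ≡ 2 (mod 4) and 4 ∣ 88, we get n ≡ 2 (mod 4).

The forward direction fails; the converse holds.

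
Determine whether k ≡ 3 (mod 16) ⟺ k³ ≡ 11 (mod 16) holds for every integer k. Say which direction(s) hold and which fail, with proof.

The biconditional holds.

Forward direction. Suppose k ≡ 3 (mod 16). Write k = 16j + 3. Then (16j + 3)³ = 4096j³ + 2304j² + 432j + 27 = 16(256j³ + 144j² + 27j + 1) + 11, so k³ ≡ 11 (mod 16).

Converse. Suppose k³ ≡ 11 (mod 16). The only residue r in {0, …, 15} with r³ ≡ 11 (mod 16) is r = 3, so k ≡ 3 (mod 16).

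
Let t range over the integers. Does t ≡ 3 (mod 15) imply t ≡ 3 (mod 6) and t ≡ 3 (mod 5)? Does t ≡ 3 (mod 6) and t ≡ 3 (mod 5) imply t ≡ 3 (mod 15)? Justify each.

[⇐] If t ≡ 3 (mod 6) and t ≡ 3 (mod 5), then by the Chinese remainder theorem t ≡ 3 (mod 30). Since 3 ≡ 3 (mod 15) and 15 ∣ 30, we get t ≡ 3 (mod 15).

[⇒] This fails: t = 18 gives 18 ≡ 3 (mod 15) but 18 ≡ 0 (mod 6), so the conjunction on the right does not hold.

The forward direction fails; the converse holds.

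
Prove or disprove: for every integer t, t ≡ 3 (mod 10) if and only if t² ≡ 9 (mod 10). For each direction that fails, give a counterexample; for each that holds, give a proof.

(→) Suppose t ≡ 3 (mod 10). Write t = 10j + 3. Then (10j + 3)² = 100j² + 60j + 9 = 10(10j² + 6j) + 9, so t² ≡ 9 (mod 10).

(←) This fails: take t = 7. Then 7² = 49 ≡ 9 (mod 10), yet 7 ≡ 7 (mod 10), not 3.

Only the forward implication holds.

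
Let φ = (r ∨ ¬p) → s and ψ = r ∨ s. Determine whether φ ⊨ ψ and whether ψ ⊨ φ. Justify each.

Neither direction holds.

(⇒) This fails. Under p = T, s = F, r = F, the left side is true but the right side is false.

(⇐) This fails. Under p = F, s = F, r = T, the left side is false but the right side is true.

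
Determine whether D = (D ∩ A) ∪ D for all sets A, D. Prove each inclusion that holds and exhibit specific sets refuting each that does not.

(⟹) Let x ∈ D. Then either x ∈ D and x ∉ A; or x ∈ A ∩ D. In each case x ∈ (D ∩ A) ∪ D, so D ⊆ (D ∩ A) ∪ D.

(⟸) Let x ∈ (D ∩ A) ∪ D. Then either x ∈ D and x ∉ A; or x ∈ A ∩ D. In each case x ∈ D, so (D ∩ A) ∪ D ⊆ D.

Both inclusions hold; the sets are equal.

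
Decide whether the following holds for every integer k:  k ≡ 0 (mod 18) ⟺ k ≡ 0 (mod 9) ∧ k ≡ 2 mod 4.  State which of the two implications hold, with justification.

Converse. If k ≡ 0 (mod 9) and k ≡ 2 (mod 4), then by the Chinese remainder theorem k ≡ 18 (mod 36). Since 18 ≡ 0 (mod 18) and 18 ∣ 36, we get k ≡ 0 (mod 18).

Forward direction. This fails: k = 0 gives 0 ≡ 0 (mod 18) but 0 ≡ 0 (mod 4), so the conjunction on the right does not hold.

Only the converse holds.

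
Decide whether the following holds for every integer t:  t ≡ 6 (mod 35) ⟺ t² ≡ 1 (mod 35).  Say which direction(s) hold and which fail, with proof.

Only the forward implication holds.

Converse. This fails: take t = 1. Then 1² = 1 ≡ 1 (mod 35), yet 1 ≡ 1 (mod 35), not 6.

Forward direction. Suppose t ≡ 6 (mod 35). Write t = 35j + 6. Then (35j + 6)² = 1225j² + 420j + 36 = 35(35j² + 12j + 1) + 1, so t² ≡ 1 (mod 35).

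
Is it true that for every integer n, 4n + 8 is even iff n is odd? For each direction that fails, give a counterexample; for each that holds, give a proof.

Not equivalent: only (⇐) holds.

(⇒) This fails: take n = 6. Then 4n + 8 = 32, which is even, yet n = 6 is even, not odd.

(⇐) Suppose n is odd. Since 4 is even, 4n is even for every n, so 4n + 8 has the same parity as 8, which is even. Hence 4n + 8 is even.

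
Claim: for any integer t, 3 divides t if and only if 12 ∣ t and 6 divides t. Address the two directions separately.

(⟹) This fails: take t = 3. Certainly 3 ∣ 3, but 12 ∤ 3.

(⟸) Suppose 12 ∣ t and 6 ∣ t. Any common multiple of 12 and 6 is a multiple of their lcm; here lcm(12, 6) = 12·6/gcd(12, 6) = 72/6 = 12, so 12 ∣ t. Since 3 ∣ 12, it follows that 3 ∣ t.

(⇒) fails; (⇐) holds.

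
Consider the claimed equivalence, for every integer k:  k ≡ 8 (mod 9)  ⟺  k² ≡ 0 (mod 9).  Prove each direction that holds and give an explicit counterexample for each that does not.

(⇒) fails and (⇐) fails.

Forward direction. This fails: take k = 8. Then 8 ≡ 8 (mod 9), but 8² = 64 ≡ 1 (mod 9), not 0.

Converse. This fails: take k = 0. Then 0² = 0 ≡ 0 (mod 9), yet 0 ≡ 0 (mod 9), not 8.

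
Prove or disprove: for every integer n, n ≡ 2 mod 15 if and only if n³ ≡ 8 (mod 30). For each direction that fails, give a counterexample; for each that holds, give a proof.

Only the reverse direction holds.

Forward direction. This fails: take n = 17. Then 17 ≡ 2 (mod 15), but 17³ = 4913 ≡ 23 (mod 30), not 8.

Converse. The residues r modulo 30 with r³ ≡ 8 (mod 30) are exactly {2}, and each is ≡ 2 (mod 15).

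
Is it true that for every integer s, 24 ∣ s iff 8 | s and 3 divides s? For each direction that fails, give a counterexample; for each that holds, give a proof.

(⇒) If 24 ∣ s, write s = 24q. Since 24 = 3·8, s = 8·(3q), so 8 ∣ s; and since 24 = 8·3, s = 3·(8q), so 3 ∣ s.

(⇐) Suppose 8 ∣ s and 3 ∣ s. Any common multiple of 8 and 3 is a multiple of their lcm; here gcd(8, 3) = 1, so lcm(8, 3) = 8·3 = 24, so 24 ∣ s.

The biconditional holds.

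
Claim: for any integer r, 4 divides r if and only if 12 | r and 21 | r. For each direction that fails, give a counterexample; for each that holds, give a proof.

Not equivalent: only (⇐) holds.

(←) Suppose 12 ∣ r and 21 ∣ r. Any common multiple of 12 and 21 is a multiple of their lcm; here lcm(12, 21) = 12·21/gcd(12, 21) = 252/3 = 84, so 84 ∣ r. Since 4 ∣ 84, it follows that 4 ∣ r.

(→) This fails: take r = 4. Certainly 4 ∣ 4, but 12 ∤ 4.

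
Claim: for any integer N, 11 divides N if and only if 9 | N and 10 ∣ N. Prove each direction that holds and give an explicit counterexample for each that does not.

(⇒) This fails: take N = 11. Certainly 11 ∣ 11, but 9 ∤ 11.

(⇐) This fails: take N = 90. Both 9 ∣ 90 and 10 ∣ 90, yet 90 is not a multiple of 11 (since 90 = 8·11 + 2), so 11 ∤ 90.

(⇒) fails and (⇐) fails.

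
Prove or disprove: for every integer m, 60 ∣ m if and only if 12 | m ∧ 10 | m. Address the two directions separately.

[⇒] If 60 ∣ m, write m = 60q. Since 60 = 5·12, m = 12·(5q), so 12 ∣ m; and since 60 = 6·10, m = 10·(6q), so 10 ∣ m.

[⇐] Suppose 12 ∣ m and 10 ∣ m. Any common multiple of 12 and 10 is a multiple of their lcm; here lcm(12, 10) = 12·10/gcd(12, 10) = 120/2 = 60, so 60 ∣ m.

Both directions hold; the statement is true.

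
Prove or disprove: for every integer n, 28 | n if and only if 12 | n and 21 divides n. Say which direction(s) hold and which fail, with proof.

The forward direction fails; the converse holds.

(⇒) This fails: take n = 28. Certainly 28 ∣ 28, but 12 ∤ 28.

(⇐) Suppose 12 ∣ n and 21 ∣ n. Any common multiple of 12 and 21 is a multiple of their lcm; here lcm(12, 21) = 12·21/gcd(12, 21) = 252/3 = 84, so 84 ∣ n. Since 28 ∣ 84, it follows that 28 ∣ n.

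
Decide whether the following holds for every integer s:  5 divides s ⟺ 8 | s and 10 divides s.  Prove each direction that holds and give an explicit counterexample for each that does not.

Only the reverse direction holds.

(⟹) This fails: take s = 5. Certainly 5 ∣ 5, but 8 ∤ 5.

(⟸) Suppose 8 ∣ s and 10 ∣ s. Any common multiple of 8 and 10 is a multiple of their lcm; here lcm(8, 10) = 8·10/gcd(8, 10) = 80/2 = 40, so 40 ∣ s. Since 5 ∣ 40, it follows that 5 ∣ s.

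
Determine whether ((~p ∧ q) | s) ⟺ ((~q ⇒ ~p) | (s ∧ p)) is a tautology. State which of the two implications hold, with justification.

(⇒) holds; (⇐) fails.

Forward direction. Assume the antecedent. If s is true, (~q ⇒ ~p) | (s ∧ p) reduces to true regardless of the other variables. If s is false, the antecedent forces (s = F, q = T, p = F), and (~q ⇒ ~p) | (s ∧ p) holds there. Either way (~q ⇒ ~p) | (s ∧ p) holds.

Converse. This fails. Under s = F, q = F, p = F, the left side is false but the right side is true.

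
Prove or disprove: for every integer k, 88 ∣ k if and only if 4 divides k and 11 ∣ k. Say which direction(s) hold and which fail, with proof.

(→) If 88 ∣ k, write k = 88q. Since 88 = 22·4, k = 4·(22q), so 4 ∣ k; and since 88 = 8·11, k = 11·(8q), so 11 ∣ k.

(←) This fails: take k = 44. Both 4 ∣ 44 and 11 ∣ 44, yet 44 is not a multiple of 88 (since 44 = 0·88 + 44), so 88 ∤ 44.

Only the forward direction holds.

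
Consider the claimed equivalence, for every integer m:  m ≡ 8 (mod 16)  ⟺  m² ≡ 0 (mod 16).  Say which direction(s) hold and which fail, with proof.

Not equivalent: only (⇒) holds.

(→) Suppose m ≡ 8 (mod 16). Write m = 16j + 8. Then (16j + 8)² = 256j² + 256j + 64 = 16(16j² + 16j + 4) + 0, so m² ≡ 0 (mod 16).

(←) This fails: take m = 0. Then 0² = 0 ≡ 0 (mod 16), yet 0 ≡ 0 (mod 16), not 8.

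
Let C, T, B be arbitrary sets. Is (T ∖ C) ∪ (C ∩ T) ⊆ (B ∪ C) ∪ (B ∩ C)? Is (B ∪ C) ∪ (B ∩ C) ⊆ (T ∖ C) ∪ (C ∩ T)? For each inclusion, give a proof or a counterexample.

Forward inclusion. This inclusion fails. Take C = ∅, T = {1}, B = ∅; then 1 ∈ (T ∖ C) ∪ (C ∩ T) but 1 ∉ (B ∪ C) ∪ (B ∩ C).

Reverse inclusion. This inclusion fails. Take C = {1}, T = ∅, B = ∅; then 1 ∈ (B ∪ C) ∪ (B ∩ C) but 1 ∉ (T ∖ C) ∪ (C ∩ T).

Neither inclusion holds.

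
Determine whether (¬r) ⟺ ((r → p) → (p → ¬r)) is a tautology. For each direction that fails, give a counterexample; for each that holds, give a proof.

Forward direction. Assume the antecedent. If r is true, the antecedent cannot hold. If r is false, (r → p) → (p → ¬r) reduces to true regardless of the other variables. Either way (r → p) → (p → ¬r) holds.

Converse. This fails. Under r = T, p = F, the left side is false but the right side is true.

Not equivalent: only (⇒) holds.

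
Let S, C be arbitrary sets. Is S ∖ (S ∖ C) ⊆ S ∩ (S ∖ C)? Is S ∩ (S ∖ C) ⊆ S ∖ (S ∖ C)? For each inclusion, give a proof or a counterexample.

Both inclusions fail.

(⊆) This inclusion fails. Take S = {1}, C = {1}; then 1 ∈ S ∖ (S ∖ C) but 1 ∉ S ∩ (S ∖ C).

(⊇) This inclusion fails. Take S = {1}, C = ∅; then 1 ∈ S ∩ (S ∖ C) but 1 ∉ S ∖ (S ∖ C).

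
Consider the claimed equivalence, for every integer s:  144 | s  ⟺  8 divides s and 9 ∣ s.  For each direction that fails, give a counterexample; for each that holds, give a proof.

Forward direction. If 144 ∣ s, write s = 144q. Since 144 = 18·8, s = 8·(18q), so 8 ∣ s; and since 144 = 16·9, s = 9·(16q), so 9 ∣ s.

Converse. This fails: take s = 72. Both 8 ∣ 72 and 9 ∣ 72, yet 72 is not a multiple of 144 (since 72 = 0·144 + 72), so 144 ∤ 72.

Only the forward direction holds.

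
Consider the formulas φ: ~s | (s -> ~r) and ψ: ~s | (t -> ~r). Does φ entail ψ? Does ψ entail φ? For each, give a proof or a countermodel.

[⇐] This fails. Under t = F, r = T, s = T, the left side is false but the right side is true.

[⇒] Assume the antecedent. If r is true, the antecedent forces (t = F, r = T, s = F) or (t = T, r = T, s = F), and ~s | (t -> ~r) holds there. If r is false, ~s | (t -> ~r) reduces to true regardless of the other variables. Either way ~s | (t -> ~r) holds.

Not equivalent: only (⇒) holds.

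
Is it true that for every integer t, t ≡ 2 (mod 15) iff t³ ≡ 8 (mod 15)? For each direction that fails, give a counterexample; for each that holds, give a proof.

Equivalent; both directions hold.

Forward direction. Suppose t ≡ 2 (mod 15). Write t = 15j + 2. Then (15j + 2)³ = 3375j³ + 1350j² + 180j + 8 = 15(225j³ + 90j² + 12j) + 8, so t³ ≡ 8 (mod 15).

Converse. Suppose t³ ≡ 8 (mod 15). The only residue r in {0, …, 14} with r³ ≡ 8 (mod 15) is r = 2, so t ≡ 2 (mod 15).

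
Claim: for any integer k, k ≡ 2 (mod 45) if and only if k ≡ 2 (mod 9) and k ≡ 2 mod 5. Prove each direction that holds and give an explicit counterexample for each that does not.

(→) Suppose k ≡ 2 (mod 45); write k = 45j + 2. Since 9 ∣ 45, reducing mod 9 gives k ≡ 2 (mod 9); since 5 ∣ 45, reducing mod 5 gives k ≡ 2 (mod 5).

(←) Conversely, if k ≡ 2 (mod 9) and k ≡ 2 (mod 5), then by the Chinese remainder theorem k ≡ 2 (mod 45). This is exactly k ≡ 2 (mod 45).

The biconditional holds.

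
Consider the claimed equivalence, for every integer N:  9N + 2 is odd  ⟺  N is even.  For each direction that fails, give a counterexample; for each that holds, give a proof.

[⇒] This fails: N = 1 gives 9N + 2 = 11, which is odd, but 1 is odd, not even.

[⇐] This also fails: N = 6 is even, but 9N + 2 = 56 is even, not odd.

(⇒) fails and (⇐) fails.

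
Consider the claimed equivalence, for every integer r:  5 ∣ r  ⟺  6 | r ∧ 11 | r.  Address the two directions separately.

(⇒) This fails: take r = 5. Certainly 5 ∣ 5, but 6 ∤ 5.

(⇐) This fails: take r = 66. Both 6 ∣ 66 and 11 ∣ 66, yet 66 is not a multiple of 5 (since 66 = 13·5 + 1), so 5 ∤ 66.

(⇒) fails and (⇐) fails.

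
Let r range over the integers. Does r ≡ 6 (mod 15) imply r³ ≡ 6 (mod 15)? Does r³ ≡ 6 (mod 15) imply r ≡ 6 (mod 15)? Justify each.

Both directions hold.

Forward direction. Suppose r ≡ 6 (mod 15). Write r = 15j + 6. Then (15j + 6)³ = 3375j³ + 4050j² + 1620j + 216 = 15(225j³ + 270j² + 108j + 14) + 6, so r³ ≡ 6 (mod 15).

Converse. Suppose r³ ≡ 6 (mod 15). The only residue r in {0, …, 14} with r³ ≡ 6 (mod 15) is r = 6, so r ≡ 6 (mod 15).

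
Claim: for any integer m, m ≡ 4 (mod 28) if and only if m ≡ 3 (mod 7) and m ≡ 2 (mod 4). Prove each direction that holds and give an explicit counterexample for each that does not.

Neither direction holds.

(⟹) This fails: m = 4 gives 4 ≡ 4 (mod 28) but 4 ≡ 4 (mod 7), so the conjunction on the right does not hold.

(⟸) This fails: m = 10 satisfies both congruences on the right (10 ≡ 3 mod 7 and 10 ≡ 2 mod 4) yet 10 ≡ 10 (mod 28), not 4.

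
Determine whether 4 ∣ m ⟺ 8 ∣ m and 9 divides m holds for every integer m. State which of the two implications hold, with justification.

(⇒) fails; (⇐) holds.

Converse. Suppose 8 ∣ m and 9 ∣ m. Any common multiple of 8 and 9 is a multiple of their lcm; here gcd(8, 9) = 1, so lcm(8, 9) = 8·9 = 72, so 72 ∣ m. Since 4 ∣ 72, it follows that 4 ∣ m.

Forward direction. This fails: take m = 4. Certainly 4 ∣ 4, but 8 ∤ 4.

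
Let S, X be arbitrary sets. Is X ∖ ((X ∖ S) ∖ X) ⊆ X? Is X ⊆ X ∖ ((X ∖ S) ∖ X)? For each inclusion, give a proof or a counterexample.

Forward inclusion. Let x ∈ X ∖ ((X ∖ S) ∖ X). Then either x ∈ X and x ∉ S; or x ∈ S ∩ X. In each case x ∈ X, so X ∖ ((X ∖ S) ∖ X) ⊆ X.

Reverse inclusion. Let x ∈ X. Then either x ∈ X and x ∉ S; or x ∈ S ∩ X. In each case x ∈ X ∖ ((X ∖ S) ∖ X), so X ⊆ X ∖ ((X ∖ S) ∖ X).

Both inclusions hold.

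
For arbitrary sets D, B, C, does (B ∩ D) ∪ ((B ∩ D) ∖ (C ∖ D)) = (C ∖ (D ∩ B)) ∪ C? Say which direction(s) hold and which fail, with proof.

Both inclusions fail.

Forward inclusion. This inclusion fails. Take D = {1}, B = {1}, C = ∅; then 1 ∈ (B ∩ D) ∪ ((B ∩ D) ∖ (C ∖ D)) but 1 ∉ (C ∖ (D ∩ B)) ∪ C.

Reverse inclusion. This inclusion fails. Take D = ∅, B = ∅, C = {1}; then 1 ∈ (C ∖ (D ∩ B)) ∪ C but 1 ∉ (B ∩ D) ∪ ((B ∩ D) ∖ (C ∖ D)).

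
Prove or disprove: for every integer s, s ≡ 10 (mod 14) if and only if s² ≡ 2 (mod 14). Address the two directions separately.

(⟹) Suppose s ≡ 10 (mod 14). Write s = 14j + 10. Then (14j + 10)² = 196j² + 280j + 100 = 14(14j² + 20j + 7) + 2, so s² ≡ 2 (mod 14).

(⟸) This fails: take s = 4. Then 4² = 16 ≡ 2 (mod 14), yet 4 ≡ 4 (mod 14), not 10.

Not equivalent: only (⇒) holds.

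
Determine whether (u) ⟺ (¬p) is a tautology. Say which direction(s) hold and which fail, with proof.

Neither implication holds.

[⇒] This fails. Under p = T, u = T, the left side is true but the right side is false.

[⇐] This fails. Under p = F, u = F, the left side is false but the right side is true.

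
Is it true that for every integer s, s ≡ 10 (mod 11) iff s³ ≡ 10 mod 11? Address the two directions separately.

(⇐) Suppose s³ ≡ 10 (mod 11). The only residue r in {0, …, 10} with r³ ≡ 10 (mod 11) is r = 10, so s ≡ 10 (mod 11).

(⇒) Suppose s ≡ 10 (mod 11). Write s = 11j + 10. Then (11j + 10)³ = 1331j³ + 3630j² + 3300j + 1000 = 11(121j³ + 330j² + 300j + 90) + 10, so s³ ≡ 10 (mod 11).

Both implications hold.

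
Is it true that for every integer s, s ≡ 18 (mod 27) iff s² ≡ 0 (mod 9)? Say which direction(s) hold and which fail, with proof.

Only the forward direction holds.

(→) Suppose s ≡ 18 (mod 27). Then s² ≡ 18² = 324 (mod 27), and since 9 ∣ 27, also s² ≡ 0 (mod 9).

(←) This fails: take s = 0. Then 0² = 0 ≡ 0 (mod 9), yet 0 ≡ 0 (mod 27), not 18.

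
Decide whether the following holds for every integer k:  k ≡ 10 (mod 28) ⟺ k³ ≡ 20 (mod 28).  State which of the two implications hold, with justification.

[⇒] Suppose k ≡ 10 (mod 28). Write k = 28j + 10. Then (28j + 10)³ = 21952j³ + 23520j² + 8400j + 1000 = 28(784j³ + 840j² + 300j + 35) + 20, so k³ ≡ 20 (mod 28).

[⇐] This fails: take k = 6. Then 6³ = 216 ≡ 20 (mod 28), yet 6 ≡ 6 (mod 28), not 10.

Not equivalent: only (⇒) holds.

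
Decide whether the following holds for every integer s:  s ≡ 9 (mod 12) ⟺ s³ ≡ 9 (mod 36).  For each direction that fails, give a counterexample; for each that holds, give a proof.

Forward direction. Suppose s ≡ 9 (mod 12). Working modulo 36, s ∈ {9, 21, 33}; for each such r, r³ ≡ 9 (mod 36).

Converse. The residues r modulo 36 with r³ ≡ 9 (mod 36) are exactly {9, 21, 33}, and each is ≡ 9 (mod 12).

Both directions hold; the statement is true.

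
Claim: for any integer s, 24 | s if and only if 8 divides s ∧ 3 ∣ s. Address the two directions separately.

Both implications hold.

(⟹) If 24 ∣ s, write s = 24q. Since 24 = 3·8, s = 8·(3q), so 8 ∣ s; and since 24 = 8·3, s = 3·(8q), so 3 ∣ s.

(⟸) Suppose 8 ∣ s and 3 ∣ s. Any common multiple of 8 and 3 is a multiple of their lcm; here gcd(8, 3) = 1, so lcm(8, 3) = 8·3 = 24, so 24 ∣ s.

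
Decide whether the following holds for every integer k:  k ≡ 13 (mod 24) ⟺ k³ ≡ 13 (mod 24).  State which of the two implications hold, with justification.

(⇐) Suppose k³ ≡ 13 (mod 24). The only residue r in {0, …, 23} with r³ ≡ 13 (mod 24) is r = 13, so k ≡ 13 (mod 24).

(⇒) Suppose k ≡ 13 (mod 24). Write k = 24j + 13. Then (24j + 13)³ = 13824j³ + 22464j² + 12168j + 2197 = 24(576j³ + 936j² + 507j + 91) + 13, so k³ ≡ 13 (mod 24).

Both directions hold; the statement is true.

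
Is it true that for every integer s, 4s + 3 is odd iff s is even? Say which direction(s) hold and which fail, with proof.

(→) This fails: take s = 1. Then 4s + 3 = 7, which is odd, yet s = 1 is odd, not even.

(←) Suppose s is even. Since 4 is even, 4s is even for every s, so 4s + 3 has the same parity as 3, which is odd. Hence 4s + 3 is odd.

Only the reverse direction holds.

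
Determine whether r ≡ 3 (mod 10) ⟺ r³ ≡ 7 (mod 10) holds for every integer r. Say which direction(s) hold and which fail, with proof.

Both directions hold; the statement is true.

(⟹) Suppose r ≡ 3 (mod 10). Write r = 10j + 3. Then (10j + 3)³ = 1000j³ + 900j² + 270j + 27 = 10(100j³ + 90j² + 27j + 2) + 7, so r³ ≡ 7 (mod 10).

(⟸) Conversely, suppose r³ ≡ 7 (mod 10). The only residue r in {0, …, 9} with r³ ≡ 7 (mod 10) is r = 3, so r ≡ 3 (mod 10).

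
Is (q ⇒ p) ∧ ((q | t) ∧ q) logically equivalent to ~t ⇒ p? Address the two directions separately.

[⇒] Assume the antecedent. If t is true, ~t ⇒ p reduces to true regardless of the other variables. If t is false, the antecedent forces (t = F, q = T, p = T), and ~t ⇒ p holds there. Either way ~t ⇒ p holds.

[⇐] This fails. Under t = T, q = F, p = F, the left side is false but the right side is true.

Only the forward direction holds.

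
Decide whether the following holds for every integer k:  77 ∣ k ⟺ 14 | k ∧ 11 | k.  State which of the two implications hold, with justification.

(→) This fails: take k = 77. Certainly 77 ∣ 77, but 14 ∤ 77.

(←) Suppose 14 ∣ k and 11 ∣ k. Any common multiple of 14 and 11 is a multiple of their lcm; here gcd(14, 11) = 1, so lcm(14, 11) = 14·11 = 154, so 154 ∣ k. Since 77 ∣ 154, it follows that 77 ∣ k.

The forward direction fails; the converse holds.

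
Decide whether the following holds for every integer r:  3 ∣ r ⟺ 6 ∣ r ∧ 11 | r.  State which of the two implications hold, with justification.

(⟹) This fails: take r = 3. Certainly 3 ∣ 3, but 6 ∤ 3.

(⟸) Suppose 6 ∣ r and 11 ∣ r. Any common multiple of 6 and 11 is a multiple of their lcm; here gcd(6, 11) = 1, so lcm(6, 11) = 6·11 = 66, so 66 ∣ r. Since 3 ∣ 66, it follows that 3 ∣ r.

Only the converse holds.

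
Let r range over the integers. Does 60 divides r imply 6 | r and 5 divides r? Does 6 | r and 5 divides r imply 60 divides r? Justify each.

(⇒) If 60 ∣ r, write r = 60q. Since 60 = 10·6, r = 6·(10q), so 6 ∣ r; and since 60 = 12·5, r = 5·(12q), so 5 ∣ r.

(⇐) This fails: take r = 30. Both 6 ∣ 30 and 5 ∣ 30, yet 30 is not a multiple of 60 (since 30 = 0·60 + 30), so 60 ∤ 30.

(⇒) holds; (⇐) fails.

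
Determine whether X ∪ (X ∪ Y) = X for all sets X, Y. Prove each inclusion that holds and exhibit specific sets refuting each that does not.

Forward inclusion. This inclusion fails. Take X = ∅, Y = {1}; then 1 ∈ X ∪ (X ∪ Y) but 1 ∉ X.

Reverse inclusion. Let x ∈ X. Then either x ∈ X and x ∉ Y; or x ∈ X ∩ Y. In each case x ∈ X ∪ (X ∪ Y), so X ⊆ X ∪ (X ∪ Y).

Only the reverse inclusion holds.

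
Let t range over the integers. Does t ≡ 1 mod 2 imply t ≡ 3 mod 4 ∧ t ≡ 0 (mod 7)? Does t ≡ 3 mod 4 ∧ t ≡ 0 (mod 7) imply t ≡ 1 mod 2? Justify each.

Forward direction. This fails: t = 1 gives 1 ≡ 1 (mod 2) but 1 ≡ 1 (mod 4), so the conjunction on the right does not hold.

Converse. If t ≡ 3 (mod 4) and t ≡ 0 (mod 7), then by the Chinese remainder theorem t ≡ 7 (mod 28). Since 7 ≡ 1 (mod 2) and 2 ∣ 28, we get t ≡ 1 (mod 2).

Only the reverse direction holds.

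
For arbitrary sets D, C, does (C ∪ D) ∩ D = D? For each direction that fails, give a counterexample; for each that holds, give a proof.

Reverse inclusion. Let x ∈ D. Then either x ∈ D and x ∉ C; or x ∈ D ∩ C. In each case x ∈ (C ∪ D) ∩ D, so D ⊆ (C ∪ D) ∩ D.

Forward inclusion. Let x ∈ (C ∪ D) ∩ D. Then either x ∈ D and x ∉ C; or x ∈ D ∩ C. In each case x ∈ D, so (C ∪ D) ∩ D ⊆ D.

Both inclusions hold.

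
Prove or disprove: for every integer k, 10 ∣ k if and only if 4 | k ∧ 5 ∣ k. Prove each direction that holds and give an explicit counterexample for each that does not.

Not equivalent: only (⇐) holds.

(⇒) This fails: take k = 10. Certainly 10 ∣ 10, but 4 ∤ 10.

(⇐) Suppose 4 ∣ k and 5 ∣ k. Any common multiple of 4 and 5 is a multiple of their lcm; here gcd(4, 5) = 1, so lcm(4, 5) = 4·5 = 20, so 20 ∣ k. Since 10 ∣ 20, it follows that 10 ∣ k.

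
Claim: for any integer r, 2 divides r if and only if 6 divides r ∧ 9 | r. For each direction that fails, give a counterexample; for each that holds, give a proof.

Only the converse holds.

[⇐] Suppose 6 ∣ r and 9 ∣ r. Any common multiple of 6 and 9 is a multiple of their lcm; here lcm(6, 9) = 6·9/gcd(6, 9) = 54/3 = 18, so 18 ∣ r. Since 2 ∣ 18, it follows that 2 ∣ r.

[⇒] This fails: take r = 2. Certainly 2 ∣ 2, but 6 ∤ 2.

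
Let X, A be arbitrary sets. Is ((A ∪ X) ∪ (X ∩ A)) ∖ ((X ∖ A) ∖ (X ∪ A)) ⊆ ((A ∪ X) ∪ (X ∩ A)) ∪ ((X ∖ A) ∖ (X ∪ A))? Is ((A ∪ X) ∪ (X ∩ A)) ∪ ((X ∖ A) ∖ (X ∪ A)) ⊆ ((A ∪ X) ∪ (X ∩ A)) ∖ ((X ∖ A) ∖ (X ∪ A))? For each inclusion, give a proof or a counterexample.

(⟹) Let x ∈ ((A ∪ X) ∪ (X ∩ A)) ∖ ((X ∖ A) ∖ (X ∪ A)). Then either x ∈ X and x ∉ A; or x ∈ A and x ∉ X; or x ∈ X ∩ A. In each case x ∈ ((A ∪ X) ∪ (X ∩ A)) ∪ ((X ∖ A) ∖ (X ∪ A)), so ((A ∪ X) ∪ (X ∩ A)) ∖ ((X ∖ A) ∖ (X ∪ A)) ⊆ ((A ∪ X) ∪ (X ∩ A)) ∪ ((X ∖ A) ∖ (X ∪ A)).

(⟸) Let x ∈ ((A ∪ X) ∪ (X ∩ A)) ∪ ((X ∖ A) ∖ (X ∪ A)). Then either x ∈ X and x ∉ A; or x ∈ A and x ∉ X; or x ∈ X ∩ A. In each case x ∈ ((A ∪ X) ∪ (X ∩ A)) ∖ ((X ∖ A) ∖ (X ∪ A)), so ((A ∪ X) ∪ (X ∩ A)) ∪ ((X ∖ A) ∖ (X ∪ A)) ⊆ ((A ∪ X) ∪ (X ∩ A)) ∖ ((X ∖ A) ∖ (X ∪ A)).

Both inclusions hold.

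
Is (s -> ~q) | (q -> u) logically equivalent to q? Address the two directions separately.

[⇒] This fails. Under q = F, s = F, u = F, the left side is true but the right side is false.

[⇐] This fails. Under q = T, s = T, u = F, the left side is false but the right side is true.

Both directions fail.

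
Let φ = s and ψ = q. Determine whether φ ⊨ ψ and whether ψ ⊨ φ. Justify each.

(⇒) fails and (⇐) fails.

(⟹) This fails. Under q = F, s = T, the left side is true but the right side is false.

(⟸) This fails. Under q = T, s = F, the left side is false but the right side is true.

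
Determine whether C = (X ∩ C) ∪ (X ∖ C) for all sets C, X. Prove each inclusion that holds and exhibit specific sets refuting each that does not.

(⟹) This inclusion fails. Take C = {1}, X = ∅; then 1 ∈ C but 1 ∉ (X ∩ C) ∪ (X ∖ C).

(⟸) This inclusion fails. Take C = ∅, X = {1}; then 1 ∈ (X ∩ C) ∪ (X ∖ C) but 1 ∉ C.

Both inclusions fail.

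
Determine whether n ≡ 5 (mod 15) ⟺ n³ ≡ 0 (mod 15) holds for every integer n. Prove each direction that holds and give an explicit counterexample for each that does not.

Neither implication holds.

(→) This fails: take n = 5. Then 5 ≡ 5 (mod 15), but 5³ = 125 ≡ 5 (mod 15), not 0.

(←) This fails: take n = 0. Then 0³ = 0 ≡ 0 (mod 15), yet 0 ≡ 0 (mod 15), not 5.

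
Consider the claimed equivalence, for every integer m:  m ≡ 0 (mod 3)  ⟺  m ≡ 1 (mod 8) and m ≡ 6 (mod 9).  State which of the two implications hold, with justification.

Not equivalent: only (⇐) holds.

(→) This fails: m = 0 gives 0 ≡ 0 (mod 3) but 0 ≡ 0 (mod 8), so the conjunction on the right does not hold.

(←) Conversely, if m ≡ 1 (mod 8) and m ≡ 6 (mod 9), then by the Chinese remainder theorem m ≡ 33 (mod 72). Since 33 ≡ 0 (mod 3) and 3 ∣ 72, we get m ≡ 0 (mod 3).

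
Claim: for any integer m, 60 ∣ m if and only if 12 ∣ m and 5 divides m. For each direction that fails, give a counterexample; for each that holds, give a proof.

Forward direction. If 60 ∣ m, write m = 60q. Since 60 = 5·12, m = 12·(5q), so 12 ∣ m; and since 60 = 12·5, m = 5·(12q), so 5 ∣ m.

Converse. Suppose 12 ∣ m and 5 ∣ m. Any common multiple of 12 and 5 is a multiple of their lcm; here gcd(12, 5) = 1, so lcm(12, 5) = 12·5 = 60, so 60 ∣ m.

The biconditional holds.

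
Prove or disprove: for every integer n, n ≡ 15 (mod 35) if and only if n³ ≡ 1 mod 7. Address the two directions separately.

(←) This fails: take n = 1. Then 1³ = 1 ≡ 1 (mod 7), yet 1 ≡ 1 (mod 35), not 15.

(→) Suppose n ≡ 15 (mod 35). Then n³ ≡ 15³ = 3375 (mod 35), and since 7 ∣ 35, also n³ ≡ 1 (mod 7).

The forward direction holds; the converse fails.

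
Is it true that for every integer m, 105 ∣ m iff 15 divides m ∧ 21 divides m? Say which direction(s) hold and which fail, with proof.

Converse. Suppose 15 ∣ m and 21 ∣ m. Any common multiple of 15 and 21 is a multiple of their lcm; here lcm(15, 21) = 15·21/gcd(15, 21) = 315/3 = 105, so 105 ∣ m.

Forward direction. If 105 ∣ m, write m = 105q. Since 105 = 7·15, m = 15·(7q), so 15 ∣ m; and since 105 = 5·21, m = 21·(5q), so 21 ∣ m.

The biconditional holds.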